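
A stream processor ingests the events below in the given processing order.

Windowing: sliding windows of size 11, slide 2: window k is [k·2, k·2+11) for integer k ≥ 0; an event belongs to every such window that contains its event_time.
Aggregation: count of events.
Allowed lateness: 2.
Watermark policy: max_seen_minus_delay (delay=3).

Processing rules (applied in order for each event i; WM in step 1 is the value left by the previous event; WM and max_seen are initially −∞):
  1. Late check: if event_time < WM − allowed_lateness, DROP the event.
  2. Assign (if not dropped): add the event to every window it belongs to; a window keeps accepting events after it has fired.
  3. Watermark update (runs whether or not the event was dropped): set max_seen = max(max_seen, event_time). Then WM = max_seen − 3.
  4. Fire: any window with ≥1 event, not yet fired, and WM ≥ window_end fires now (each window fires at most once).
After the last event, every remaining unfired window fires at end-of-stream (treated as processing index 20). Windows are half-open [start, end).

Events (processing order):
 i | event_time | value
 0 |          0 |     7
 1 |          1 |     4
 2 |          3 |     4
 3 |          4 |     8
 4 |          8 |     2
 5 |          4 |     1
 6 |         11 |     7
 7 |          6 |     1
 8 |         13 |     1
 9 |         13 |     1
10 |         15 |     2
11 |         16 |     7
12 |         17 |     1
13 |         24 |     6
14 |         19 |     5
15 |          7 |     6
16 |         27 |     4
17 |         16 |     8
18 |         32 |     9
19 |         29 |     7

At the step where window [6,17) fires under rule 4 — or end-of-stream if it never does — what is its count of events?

7

i=0 t=0 v=7: → [0,11); WM=-3
i=1 t=1 v=4: → [0,11); WM=-2
i=2 t=3 v=4: → [2,13),[0,11); WM=0
i=3 t=4 v=8: → [4,15),[2,13),[0,11); WM=1
i=4 t=8 v=2: → [8,19),[6,17),[4,15),[2,13),[0,11); WM=5
i=5 t=4 v=1: → [4,15),[2,13),[0,11); WM=5
i=6 t=11 v=7: → [10,21),[8,19),[6,17),[4,15),[2,13); WM=8
i=7 t=6 v=1: → [6,17),[4,15),[2,13),[0,11); WM=8
i=8 t=13 v=1: → [12,23),[10,21),[8,19),[6,17),[4,15); WM=10
i=9 t=13 v=1: → [12,23),[10,21),[8,19),[6,17),[4,15); WM=10
i=10 t=15 v=2: → [14,25),[12,23),[10,21),[8,19),[6,17); WM=12; [0,11) fires=7
i=11 t=16 v=7: → [16,27),[14,25),[12,23),[10,21),[8,19),[6,17); WM=13; [2,13) fires=6
i=12 t=17 v=1: → [16,27),[14,25),[12,23),[10,21),[8,19); WM=14
i=13 t=24 v=6: → [24,35),[22,33),[20,31),[18,29),[16,27),[14,25); WM=21; [4,15) fires=7 [6,17) fires=7 [8,19) fires=7 [10,21) fires=6
i=14 t=19 v=5: → [18,29),[16,27),[14,25),[12,23),[10,21); WM=21
i=15 t=7 v=6: DROP (t<21-2); WM=21
i=16 t=27 v=4: → [26,37),[24,35),[22,33),[20,31),[18,29); WM=24; [12,23) fires=6
i=17 t=16 v=8: DROP (t<24-2); WM=24
i=18 t=32 v=9: → [32,43),[30,41),[28,39),[26,37),[24,35),[22,33); WM=29; [14,25) fires=5 [16,27) fires=4 [18,29) fires=3
i=19 t=29 v=7: → [28,39),[26,37),[24,35),[22,33),[20,31); WM=29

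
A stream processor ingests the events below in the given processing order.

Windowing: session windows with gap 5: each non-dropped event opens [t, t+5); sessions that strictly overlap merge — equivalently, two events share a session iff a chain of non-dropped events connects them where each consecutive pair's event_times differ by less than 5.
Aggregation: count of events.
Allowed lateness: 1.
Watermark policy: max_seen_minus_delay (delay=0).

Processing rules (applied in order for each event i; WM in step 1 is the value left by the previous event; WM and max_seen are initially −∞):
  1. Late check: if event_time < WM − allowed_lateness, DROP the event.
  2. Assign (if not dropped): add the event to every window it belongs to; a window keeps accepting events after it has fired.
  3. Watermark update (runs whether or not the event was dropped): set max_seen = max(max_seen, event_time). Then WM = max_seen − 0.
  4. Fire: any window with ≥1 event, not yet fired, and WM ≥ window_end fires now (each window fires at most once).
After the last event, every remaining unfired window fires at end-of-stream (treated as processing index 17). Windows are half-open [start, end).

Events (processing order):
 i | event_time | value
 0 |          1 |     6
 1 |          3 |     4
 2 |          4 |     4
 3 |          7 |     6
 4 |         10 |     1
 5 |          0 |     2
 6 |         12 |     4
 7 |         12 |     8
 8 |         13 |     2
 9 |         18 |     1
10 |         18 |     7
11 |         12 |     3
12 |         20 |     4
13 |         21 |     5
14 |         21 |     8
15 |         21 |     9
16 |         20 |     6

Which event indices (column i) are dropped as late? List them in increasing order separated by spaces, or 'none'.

5 11

i=0 t=1 v=6: → [1,6); WM=1
i=1 t=3 v=4: → [1,8); WM=3
i=2 t=4 v=4: → [1,9); WM=4
i=3 t=7 v=6: → [1,12); WM=7
i=4 t=10 v=1: → [1,15); WM=10
i=5 t=0 v=2: DROP (t<10-1); WM=10
i=6 t=12 v=4: → [1,17); WM=12
i=7 t=12 v=8: → [1,17); WM=12
i=8 t=13 v=2: → [1,18); WM=13
i=9 t=18 v=1: → [18,23); WM=18
i=10 t=18 v=7: → [18,23); WM=18
i=11 t=12 v=3: DROP (t<18-1); WM=18
i=12 t=20 v=4: → [18,25); WM=20
i=13 t=21 v=5: → [18,26); WM=21
i=14 t=21 v=8: → [18,26); WM=21
i=15 t=21 v=9: → [18,26); WM=21
i=16 t=20 v=6: → [18,26); WM=21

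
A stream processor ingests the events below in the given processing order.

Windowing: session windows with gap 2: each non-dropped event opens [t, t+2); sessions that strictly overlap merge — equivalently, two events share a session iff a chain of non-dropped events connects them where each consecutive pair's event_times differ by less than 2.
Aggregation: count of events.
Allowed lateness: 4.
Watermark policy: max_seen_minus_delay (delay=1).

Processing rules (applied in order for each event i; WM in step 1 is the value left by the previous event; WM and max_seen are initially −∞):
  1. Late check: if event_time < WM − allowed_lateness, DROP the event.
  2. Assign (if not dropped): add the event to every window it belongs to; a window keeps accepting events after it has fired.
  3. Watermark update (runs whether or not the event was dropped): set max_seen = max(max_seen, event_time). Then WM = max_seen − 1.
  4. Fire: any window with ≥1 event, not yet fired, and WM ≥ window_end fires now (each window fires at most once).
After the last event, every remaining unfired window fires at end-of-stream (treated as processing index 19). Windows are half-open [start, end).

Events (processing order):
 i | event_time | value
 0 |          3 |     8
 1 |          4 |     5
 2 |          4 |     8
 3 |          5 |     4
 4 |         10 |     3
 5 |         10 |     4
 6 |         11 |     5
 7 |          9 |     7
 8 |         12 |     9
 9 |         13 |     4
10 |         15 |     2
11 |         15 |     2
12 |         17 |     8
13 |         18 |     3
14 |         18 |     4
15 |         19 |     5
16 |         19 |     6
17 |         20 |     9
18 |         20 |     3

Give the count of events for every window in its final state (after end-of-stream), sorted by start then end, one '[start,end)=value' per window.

i=0 t=3 v=8: → [3,5); WM=2
i=1 t=4 v=5: → [3,6); WM=3
i=2 t=4 v=8: → [3,6); WM=3
i=3 t=5 v=4: → [3,7); WM=4
i=4 t=10 v=3: → [10,12); WM=9
i=5 t=10 v=4: → [10,12); WM=9
i=6 t=11 v=5: → [10,13); WM=10
i=7 t=9 v=7: → [9,13); WM=10
i=8 t=12 v=9: → [9,14); WM=11
i=9 t=13 v=4: → [9,15); WM=12
i=10 t=15 v=2: → [15,17); WM=14
i=11 t=15 v=2: → [15,17); WM=14
i=12 t=17 v=8: → [17,19); WM=16
i=13 t=18 v=3: → [17,20); WM=17
i=14 t=18 v=4: → [17,20); WM=17
i=15 t=19 v=5: → [17,21); WM=18
i=16 t=19 v=6: → [17,21); WM=18
i=17 t=20 v=9: → [17,22); WM=19
i=18 t=20 v=3: → [17,22); WM=19

[3,7)=4 [9,15)=6 [15,17)=2 [17,22)=7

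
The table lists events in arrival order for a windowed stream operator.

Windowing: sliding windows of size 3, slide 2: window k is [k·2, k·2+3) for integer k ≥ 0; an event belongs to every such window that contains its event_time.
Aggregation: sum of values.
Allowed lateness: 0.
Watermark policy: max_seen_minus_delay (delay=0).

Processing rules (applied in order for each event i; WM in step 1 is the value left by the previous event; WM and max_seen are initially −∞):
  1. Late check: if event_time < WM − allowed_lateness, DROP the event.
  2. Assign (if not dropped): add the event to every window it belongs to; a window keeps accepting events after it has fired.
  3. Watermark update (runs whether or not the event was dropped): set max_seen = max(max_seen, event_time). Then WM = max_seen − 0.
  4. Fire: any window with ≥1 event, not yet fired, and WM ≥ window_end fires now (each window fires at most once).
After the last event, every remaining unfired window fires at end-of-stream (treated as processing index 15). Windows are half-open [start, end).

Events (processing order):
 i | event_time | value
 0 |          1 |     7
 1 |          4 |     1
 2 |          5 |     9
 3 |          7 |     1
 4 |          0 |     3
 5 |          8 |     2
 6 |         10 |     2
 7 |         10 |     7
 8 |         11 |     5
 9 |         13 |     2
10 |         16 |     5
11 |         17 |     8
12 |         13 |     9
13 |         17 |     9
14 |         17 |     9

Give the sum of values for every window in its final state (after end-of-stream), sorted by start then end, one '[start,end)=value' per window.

i=0 t=1 v=7: → [0,3); WM=1
i=1 t=4 v=1: → [4,7),[2,5); WM=4; [0,3) fires=7
i=2 t=5 v=9: → [4,7); WM=5; [2,5) fires=1
i=3 t=7 v=1: → [6,9); WM=7; [4,7) fires=10
i=4 t=0 v=3: DROP (t<7-0); WM=7
i=5 t=8 v=2: → [8,11),[6,9); WM=8
i=6 t=10 v=2: → [10,13),[8,11); WM=10; [6,9) fires=3
i=7 t=10 v=7: → [10,13),[8,11); WM=10
i=8 t=11 v=5: → [10,13); WM=11; [8,11) fires=11
i=9 t=13 v=2: → [12,15); WM=13; [10,13) fires=14
i=10 t=16 v=5: → [16,19),[14,17); WM=16; [12,15) fires=2
i=11 t=17 v=8: → [16,19); WM=17; [14,17) fires=5
i=12 t=13 v=9: DROP (t<17-0); WM=17
i=13 t=17 v=9: → [16,19); WM=17
i=14 t=17 v=9: → [16,19); WM=17

[0,3)=7 [2,5)=1 [4,7)=10 [6,9)=3 [8,11)=11 [10,13)=14 [12,15)=2 [14,17)=5 [16,19)=31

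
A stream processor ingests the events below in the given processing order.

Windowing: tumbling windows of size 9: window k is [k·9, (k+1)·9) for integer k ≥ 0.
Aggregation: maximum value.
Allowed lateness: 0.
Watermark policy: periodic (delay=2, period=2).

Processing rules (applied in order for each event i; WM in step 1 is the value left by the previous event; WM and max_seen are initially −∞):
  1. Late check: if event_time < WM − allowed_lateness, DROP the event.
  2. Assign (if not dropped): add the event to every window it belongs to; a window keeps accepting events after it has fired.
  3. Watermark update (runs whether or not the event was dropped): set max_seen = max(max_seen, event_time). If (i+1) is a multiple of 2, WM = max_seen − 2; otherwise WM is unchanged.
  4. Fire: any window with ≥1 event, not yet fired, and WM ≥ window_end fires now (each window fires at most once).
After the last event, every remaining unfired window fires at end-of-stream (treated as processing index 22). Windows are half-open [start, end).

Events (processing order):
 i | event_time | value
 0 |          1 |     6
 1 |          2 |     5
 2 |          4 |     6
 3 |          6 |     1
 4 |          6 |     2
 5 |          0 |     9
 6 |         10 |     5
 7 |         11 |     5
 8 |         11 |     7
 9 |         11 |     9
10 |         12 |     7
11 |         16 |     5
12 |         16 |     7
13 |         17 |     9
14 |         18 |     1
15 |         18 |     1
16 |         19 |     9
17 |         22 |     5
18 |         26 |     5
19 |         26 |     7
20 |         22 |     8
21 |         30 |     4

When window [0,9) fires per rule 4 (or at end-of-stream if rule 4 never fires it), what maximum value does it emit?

i=0 t=1 v=6: → [0,9); WM=−∞
i=1 t=2 v=5: → [0,9); WM=0
i=2 t=4 v=6: → [0,9); WM=0
i=3 t=6 v=1: → [0,9); WM=4
i=4 t=6 v=2: → [0,9); WM=4
i=5 t=0 v=9: DROP (t<4-0); WM=4
i=6 t=10 v=5: → [9,18); WM=4
i=7 t=11 v=5: → [9,18); WM=9; [0,9) fires=6
i=8 t=11 v=7: → [9,18); WM=9
i=9 t=11 v=9: → [9,18); WM=9
i=10 t=12 v=7: → [9,18); WM=9
i=11 t=16 v=5: → [9,18); WM=14
i=12 t=16 v=7: → [9,18); WM=14
i=13 t=17 v=9: → [9,18); WM=15
i=14 t=18 v=1: → [18,27); WM=15
i=15 t=18 v=1: → [18,27); WM=16
i=16 t=19 v=9: → [18,27); WM=16
i=17 t=22 v=5: → [18,27); WM=20; [9,18) fires=9
i=18 t=26 v=5: → [18,27); WM=20
i=19 t=26 v=7: → [18,27); WM=24
i=20 t=22 v=8: DROP (t<24-0); WM=24
i=21 t=30 v=4: → [27,36); WM=28; [18,27) fires=9

6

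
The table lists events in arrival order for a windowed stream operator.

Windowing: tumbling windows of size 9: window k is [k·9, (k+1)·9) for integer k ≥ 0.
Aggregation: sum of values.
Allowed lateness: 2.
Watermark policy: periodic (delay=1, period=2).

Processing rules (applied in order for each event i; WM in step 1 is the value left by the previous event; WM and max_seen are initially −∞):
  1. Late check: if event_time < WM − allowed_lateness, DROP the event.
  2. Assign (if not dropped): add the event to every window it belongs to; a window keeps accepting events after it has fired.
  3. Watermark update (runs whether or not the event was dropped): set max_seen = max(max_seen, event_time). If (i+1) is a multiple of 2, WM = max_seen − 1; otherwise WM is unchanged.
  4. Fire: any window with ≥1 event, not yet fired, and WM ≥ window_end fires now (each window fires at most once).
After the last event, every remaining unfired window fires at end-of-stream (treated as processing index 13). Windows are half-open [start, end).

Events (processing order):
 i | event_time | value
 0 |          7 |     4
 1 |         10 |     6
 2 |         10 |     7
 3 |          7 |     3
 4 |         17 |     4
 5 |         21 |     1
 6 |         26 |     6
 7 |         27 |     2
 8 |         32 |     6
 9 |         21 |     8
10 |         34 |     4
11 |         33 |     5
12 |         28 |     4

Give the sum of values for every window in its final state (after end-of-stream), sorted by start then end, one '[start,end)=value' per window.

i=0 t=7 v=4: → [0,9); WM=−∞
i=1 t=10 v=6: → [9,18); WM=9; [0,9) fires=4
i=2 t=10 v=7: → [9,18); WM=9
i=3 t=7 v=3: → [0,9); WM=9
i=4 t=17 v=4: → [9,18); WM=9
i=5 t=21 v=1: → [18,27); WM=20; [9,18) fires=17
i=6 t=26 v=6: → [18,27); WM=20
i=7 t=27 v=2: → [27,36); WM=26
i=8 t=32 v=6: → [27,36); WM=26
i=9 t=21 v=8: DROP (t<26-2); WM=31; [18,27) fires=7
i=10 t=34 v=4: → [27,36); WM=31
i=11 t=33 v=5: → [27,36); WM=33
i=12 t=28 v=4: DROP (t<33-2); WM=33

[0,9)=7 [9,18)=17 [18,27)=7 [27,36)=17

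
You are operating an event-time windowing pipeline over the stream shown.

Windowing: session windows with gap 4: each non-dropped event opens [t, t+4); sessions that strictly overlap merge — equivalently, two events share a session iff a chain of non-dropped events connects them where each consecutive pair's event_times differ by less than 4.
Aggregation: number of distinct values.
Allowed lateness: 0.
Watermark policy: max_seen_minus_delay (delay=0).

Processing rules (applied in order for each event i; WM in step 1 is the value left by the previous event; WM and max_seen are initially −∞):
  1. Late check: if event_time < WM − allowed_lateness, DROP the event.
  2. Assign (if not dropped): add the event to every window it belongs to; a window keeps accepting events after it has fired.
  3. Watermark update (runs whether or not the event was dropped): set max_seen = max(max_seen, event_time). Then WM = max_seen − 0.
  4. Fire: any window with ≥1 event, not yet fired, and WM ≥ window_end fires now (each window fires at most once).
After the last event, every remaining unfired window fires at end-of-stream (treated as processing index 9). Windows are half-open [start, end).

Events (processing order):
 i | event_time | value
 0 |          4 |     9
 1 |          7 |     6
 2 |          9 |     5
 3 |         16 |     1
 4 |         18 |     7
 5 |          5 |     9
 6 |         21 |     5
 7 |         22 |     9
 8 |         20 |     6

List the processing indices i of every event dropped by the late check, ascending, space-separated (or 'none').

5 8

i=0 t=4 v=9: → [4,8); WM=4
i=1 t=7 v=6: → [4,11); WM=7
i=2 t=9 v=5: → [4,13); WM=9
i=3 t=16 v=1: → [16,20); WM=16
i=4 t=18 v=7: → [16,22); WM=18
i=5 t=5 v=9: DROP (t<18-0); WM=18
i=6 t=21 v=5: → [16,25); WM=21
i=7 t=22 v=9: → [16,26); WM=22
i=8 t=20 v=6: DROP (t<22-0); WM=22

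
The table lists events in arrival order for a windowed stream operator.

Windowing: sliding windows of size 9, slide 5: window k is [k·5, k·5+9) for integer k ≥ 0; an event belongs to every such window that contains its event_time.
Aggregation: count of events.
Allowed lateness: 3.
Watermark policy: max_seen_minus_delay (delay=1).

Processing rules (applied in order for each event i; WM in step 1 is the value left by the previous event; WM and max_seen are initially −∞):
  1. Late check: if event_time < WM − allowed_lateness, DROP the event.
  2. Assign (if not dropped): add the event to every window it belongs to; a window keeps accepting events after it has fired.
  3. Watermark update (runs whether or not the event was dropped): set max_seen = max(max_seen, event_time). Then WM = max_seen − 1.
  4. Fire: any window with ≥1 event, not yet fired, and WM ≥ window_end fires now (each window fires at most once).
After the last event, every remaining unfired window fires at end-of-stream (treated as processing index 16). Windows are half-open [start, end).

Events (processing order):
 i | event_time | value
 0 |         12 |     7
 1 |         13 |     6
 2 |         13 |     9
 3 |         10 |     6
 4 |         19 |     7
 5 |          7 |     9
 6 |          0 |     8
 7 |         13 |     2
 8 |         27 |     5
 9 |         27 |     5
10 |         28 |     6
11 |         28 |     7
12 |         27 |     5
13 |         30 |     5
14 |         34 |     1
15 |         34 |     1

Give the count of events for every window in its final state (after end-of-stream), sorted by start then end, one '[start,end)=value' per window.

i=0 t=12 v=7: → [10,19),[5,14); WM=11
i=1 t=13 v=6: → [10,19),[5,14); WM=12
i=2 t=13 v=9: → [10,19),[5,14); WM=12
i=3 t=10 v=6: → [10,19),[5,14); WM=12
i=4 t=19 v=7: → [15,24); WM=18; [5,14) fires=4
i=5 t=7 v=9: DROP (t<18-3); WM=18
i=6 t=0 v=8: DROP (t<18-3); WM=18
i=7 t=13 v=2: DROP (t<18-3); WM=18
i=8 t=27 v=5: → [25,34),[20,29); WM=26; [10,19) fires=4 [15,24) fires=1
i=9 t=27 v=5: → [25,34),[20,29); WM=26
i=10 t=28 v=6: → [25,34),[20,29); WM=27
i=11 t=28 v=7: → [25,34),[20,29); WM=27
i=12 t=27 v=5: → [25,34),[20,29); WM=27
i=13 t=30 v=5: → [30,39),[25,34); WM=29; [20,29) fires=5
i=14 t=34 v=1: → [30,39); WM=33
i=15 t=34 v=1: → [30,39); WM=33

[5,14)=4 [10,19)=4 [15,24)=1 [20,29)=5 [25,34)=6 [30,39)=3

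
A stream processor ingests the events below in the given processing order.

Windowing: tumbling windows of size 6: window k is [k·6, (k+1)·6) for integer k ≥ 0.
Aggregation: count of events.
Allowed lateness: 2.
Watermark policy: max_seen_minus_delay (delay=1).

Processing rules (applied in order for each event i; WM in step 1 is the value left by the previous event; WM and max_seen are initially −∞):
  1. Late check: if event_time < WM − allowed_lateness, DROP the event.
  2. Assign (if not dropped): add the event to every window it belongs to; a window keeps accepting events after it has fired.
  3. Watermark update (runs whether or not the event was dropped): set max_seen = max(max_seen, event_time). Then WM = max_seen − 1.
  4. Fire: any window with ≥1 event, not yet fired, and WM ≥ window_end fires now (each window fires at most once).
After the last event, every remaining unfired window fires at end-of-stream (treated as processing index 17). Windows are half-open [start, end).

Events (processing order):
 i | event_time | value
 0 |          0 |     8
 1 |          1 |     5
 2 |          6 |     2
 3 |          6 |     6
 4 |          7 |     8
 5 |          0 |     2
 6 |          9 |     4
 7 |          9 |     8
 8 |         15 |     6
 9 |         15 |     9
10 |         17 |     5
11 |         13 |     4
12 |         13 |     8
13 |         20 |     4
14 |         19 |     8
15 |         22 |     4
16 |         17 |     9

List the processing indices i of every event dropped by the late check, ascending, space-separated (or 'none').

i=0 t=0 v=8: → [0,6); WM=-1
i=1 t=1 v=5: → [0,6); WM=0
i=2 t=6 v=2: → [6,12); WM=5
i=3 t=6 v=6: → [6,12); WM=5
i=4 t=7 v=8: → [6,12); WM=6; [0,6) fires=2
i=5 t=0 v=2: DROP (t<6-2); WM=6
i=6 t=9 v=4: → [6,12); WM=8
i=7 t=9 v=8: → [6,12); WM=8
i=8 t=15 v=6: → [12,18); WM=14; [6,12) fires=5
i=9 t=15 v=9: → [12,18); WM=14
i=10 t=17 v=5: → [12,18); WM=16
i=11 t=13 v=4: DROP (t<16-2); WM=16
i=12 t=13 v=8: DROP (t<16-2); WM=16
i=13 t=20 v=4: → [18,24); WM=19; [12,18) fires=3
i=14 t=19 v=8: → [18,24); WM=19
i=15 t=22 v=4: → [18,24); WM=21
i=16 t=17 v=9: DROP (t<21-2); WM=21

5 11 12 16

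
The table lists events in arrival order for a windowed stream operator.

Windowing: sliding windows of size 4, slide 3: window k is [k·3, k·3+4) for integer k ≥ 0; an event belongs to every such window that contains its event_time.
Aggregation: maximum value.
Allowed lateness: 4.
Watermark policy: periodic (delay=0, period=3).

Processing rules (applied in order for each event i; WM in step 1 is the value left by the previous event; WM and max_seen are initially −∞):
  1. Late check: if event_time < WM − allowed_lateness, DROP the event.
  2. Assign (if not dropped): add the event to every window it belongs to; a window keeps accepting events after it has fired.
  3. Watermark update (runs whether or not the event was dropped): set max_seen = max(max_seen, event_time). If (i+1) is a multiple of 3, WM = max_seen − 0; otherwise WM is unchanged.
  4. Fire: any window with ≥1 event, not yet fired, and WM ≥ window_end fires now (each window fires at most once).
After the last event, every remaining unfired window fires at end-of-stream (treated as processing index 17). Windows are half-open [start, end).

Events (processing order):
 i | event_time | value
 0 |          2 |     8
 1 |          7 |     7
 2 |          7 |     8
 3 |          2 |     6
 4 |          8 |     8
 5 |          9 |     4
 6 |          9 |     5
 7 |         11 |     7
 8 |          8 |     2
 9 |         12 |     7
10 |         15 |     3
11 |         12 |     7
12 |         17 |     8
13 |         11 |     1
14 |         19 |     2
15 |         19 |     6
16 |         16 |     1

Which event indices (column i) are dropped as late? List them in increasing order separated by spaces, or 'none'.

3

i=0 t=2 v=8: → [0,4); WM=−∞
i=1 t=7 v=7: → [6,10); WM=−∞
i=2 t=7 v=8: → [6,10); WM=7; [0,4) fires=8
i=3 t=2 v=6: DROP (t<7-4); WM=7
i=4 t=8 v=8: → [6,10); WM=7
i=5 t=9 v=4: → [9,13),[6,10); WM=9
i=6 t=9 v=5: → [9,13),[6,10); WM=9
i=7 t=11 v=7: → [9,13); WM=9
i=8 t=8 v=2: → [6,10); WM=11; [6,10) fires=8
i=9 t=12 v=7: → [12,16),[9,13); WM=11
i=10 t=15 v=3: → [15,19),[12,16); WM=11
i=11 t=12 v=7: → [12,16),[9,13); WM=15; [9,13) fires=7
i=12 t=17 v=8: → [15,19); WM=15
i=13 t=11 v=1: → [9,13); WM=15
i=14 t=19 v=2: → [18,22); WM=19; [12,16) fires=7 [15,19) fires=8
i=15 t=19 v=6: → [18,22); WM=19
i=16 t=16 v=1: → [15,19); WM=19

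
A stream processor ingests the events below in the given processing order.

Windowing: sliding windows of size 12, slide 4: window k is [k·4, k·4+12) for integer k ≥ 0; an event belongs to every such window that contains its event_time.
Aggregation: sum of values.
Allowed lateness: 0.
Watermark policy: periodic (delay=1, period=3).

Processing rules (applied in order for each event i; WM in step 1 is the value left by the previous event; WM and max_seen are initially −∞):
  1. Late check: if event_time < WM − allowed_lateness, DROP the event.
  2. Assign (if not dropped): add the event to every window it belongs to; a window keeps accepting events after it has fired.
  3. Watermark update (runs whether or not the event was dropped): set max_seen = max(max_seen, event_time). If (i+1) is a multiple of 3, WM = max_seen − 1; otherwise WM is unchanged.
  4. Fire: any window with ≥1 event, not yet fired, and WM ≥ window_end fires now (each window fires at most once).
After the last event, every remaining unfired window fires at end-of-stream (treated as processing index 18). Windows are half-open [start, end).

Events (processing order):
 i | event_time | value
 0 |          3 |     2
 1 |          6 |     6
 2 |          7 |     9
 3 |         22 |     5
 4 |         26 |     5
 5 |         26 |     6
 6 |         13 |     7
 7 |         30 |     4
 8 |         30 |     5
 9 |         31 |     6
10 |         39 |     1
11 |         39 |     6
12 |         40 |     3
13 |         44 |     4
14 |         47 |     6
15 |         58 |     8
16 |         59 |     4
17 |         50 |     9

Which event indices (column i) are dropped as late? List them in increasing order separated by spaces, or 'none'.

6

i=0 t=3 v=2: → [0,12); WM=−∞
i=1 t=6 v=6: → [4,16),[0,12); WM=−∞
i=2 t=7 v=9: → [4,16),[0,12); WM=6
i=3 t=22 v=5: → [20,32),[16,28),[12,24); WM=6
i=4 t=26 v=5: → [24,36),[20,32),[16,28); WM=6
i=5 t=26 v=6: → [24,36),[20,32),[16,28); WM=25; [0,12) fires=17 [4,16) fires=15 [12,24) fires=5
i=6 t=13 v=7: DROP (t<25-0); WM=25
i=7 t=30 v=4: → [28,40),[24,36),[20,32); WM=25
i=8 t=30 v=5: → [28,40),[24,36),[20,32); WM=29; [16,28) fires=16
i=9 t=31 v=6: → [28,40),[24,36),[20,32); WM=29
i=10 t=39 v=1: → [36,48),[32,44),[28,40); WM=29
i=11 t=39 v=6: → [36,48),[32,44),[28,40); WM=38; [20,32) fires=31 [24,36) fires=26
i=12 t=40 v=3: → [40,52),[36,48),[32,44); WM=38
i=13 t=44 v=4: → [44,56),[40,52),[36,48); WM=38
i=14 t=47 v=6: → [44,56),[40,52),[36,48); WM=46; [28,40) fires=22 [32,44) fires=10
i=15 t=58 v=8: → [56,68),[52,64),[48,60); WM=46
i=16 t=59 v=4: → [56,68),[52,64),[48,60); WM=46
i=17 t=50 v=9: → [48,60),[44,56),[40,52); WM=58; [36,48) fires=20 [40,52) fires=22 [44,56) fires=19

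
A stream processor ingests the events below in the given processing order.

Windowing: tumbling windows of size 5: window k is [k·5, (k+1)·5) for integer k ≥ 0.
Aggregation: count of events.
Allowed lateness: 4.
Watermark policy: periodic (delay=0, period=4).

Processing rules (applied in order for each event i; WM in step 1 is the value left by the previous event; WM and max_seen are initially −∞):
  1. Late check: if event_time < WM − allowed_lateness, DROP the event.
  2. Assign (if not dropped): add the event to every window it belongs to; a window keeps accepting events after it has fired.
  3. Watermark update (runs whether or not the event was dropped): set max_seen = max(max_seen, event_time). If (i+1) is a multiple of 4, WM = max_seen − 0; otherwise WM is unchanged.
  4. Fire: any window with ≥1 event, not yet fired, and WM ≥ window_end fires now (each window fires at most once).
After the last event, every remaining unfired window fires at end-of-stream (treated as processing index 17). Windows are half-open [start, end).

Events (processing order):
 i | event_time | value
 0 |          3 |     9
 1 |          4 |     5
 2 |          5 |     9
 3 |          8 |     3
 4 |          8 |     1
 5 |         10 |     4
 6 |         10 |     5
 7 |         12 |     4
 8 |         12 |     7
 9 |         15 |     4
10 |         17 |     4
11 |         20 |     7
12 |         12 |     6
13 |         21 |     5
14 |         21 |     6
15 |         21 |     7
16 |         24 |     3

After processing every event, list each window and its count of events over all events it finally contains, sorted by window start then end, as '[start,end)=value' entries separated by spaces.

i=0 t=3 v=9: → [0,5); WM=−∞
i=1 t=4 v=5: → [0,5); WM=−∞
i=2 t=5 v=9: → [5,10); WM=−∞
i=3 t=8 v=3: → [5,10); WM=8; [0,5) fires=2
i=4 t=8 v=1: → [5,10); WM=8
i=5 t=10 v=4: → [10,15); WM=8
i=6 t=10 v=5: → [10,15); WM=8
i=7 t=12 v=4: → [10,15); WM=12; [5,10) fires=3
i=8 t=12 v=7: → [10,15); WM=12
i=9 t=15 v=4: → [15,20); WM=12
i=10 t=17 v=4: → [15,20); WM=12
i=11 t=20 v=7: → [20,25); WM=20; [10,15) fires=4 [15,20) fires=2
i=12 t=12 v=6: DROP (t<20-4); WM=20
i=13 t=21 v=5: → [20,25); WM=20
i=14 t=21 v=6: → [20,25); WM=20
i=15 t=21 v=7: → [20,25); WM=21
i=16 t=24 v=3: → [20,25); WM=21

[0,5)=2 [5,10)=3 [10,15)=4 [15,20)=2 [20,25)=5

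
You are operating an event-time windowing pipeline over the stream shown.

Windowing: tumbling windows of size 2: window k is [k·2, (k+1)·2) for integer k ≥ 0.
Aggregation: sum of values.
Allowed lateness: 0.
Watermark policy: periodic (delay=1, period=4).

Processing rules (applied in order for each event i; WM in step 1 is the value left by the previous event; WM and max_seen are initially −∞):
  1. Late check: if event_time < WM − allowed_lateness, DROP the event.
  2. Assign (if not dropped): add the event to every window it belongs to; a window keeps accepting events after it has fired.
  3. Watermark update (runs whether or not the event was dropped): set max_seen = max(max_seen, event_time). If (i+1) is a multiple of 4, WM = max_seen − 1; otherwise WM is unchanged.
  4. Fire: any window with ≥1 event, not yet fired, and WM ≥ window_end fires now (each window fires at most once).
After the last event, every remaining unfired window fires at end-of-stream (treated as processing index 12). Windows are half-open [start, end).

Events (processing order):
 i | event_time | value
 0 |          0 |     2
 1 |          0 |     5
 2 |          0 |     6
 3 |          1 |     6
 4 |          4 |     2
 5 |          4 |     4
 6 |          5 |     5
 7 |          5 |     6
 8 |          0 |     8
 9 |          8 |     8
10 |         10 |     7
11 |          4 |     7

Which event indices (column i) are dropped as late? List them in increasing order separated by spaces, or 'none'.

8

i=0 t=0 v=2: → [0,2); WM=−∞
i=1 t=0 v=5: → [0,2); WM=−∞
i=2 t=0 v=6: → [0,2); WM=−∞
i=3 t=1 v=6: → [0,2); WM=0
i=4 t=4 v=2: → [4,6); WM=0
i=5 t=4 v=4: → [4,6); WM=0
i=6 t=5 v=5: → [4,6); WM=0
i=7 t=5 v=6: → [4,6); WM=4; [0,2) fires=19
i=8 t=0 v=8: DROP (t<4-0); WM=4
i=9 t=8 v=8: → [8,10); WM=4
i=10 t=10 v=7: → [10,12); WM=4
i=11 t=4 v=7: → [4,6); WM=9; [4,6) fires=24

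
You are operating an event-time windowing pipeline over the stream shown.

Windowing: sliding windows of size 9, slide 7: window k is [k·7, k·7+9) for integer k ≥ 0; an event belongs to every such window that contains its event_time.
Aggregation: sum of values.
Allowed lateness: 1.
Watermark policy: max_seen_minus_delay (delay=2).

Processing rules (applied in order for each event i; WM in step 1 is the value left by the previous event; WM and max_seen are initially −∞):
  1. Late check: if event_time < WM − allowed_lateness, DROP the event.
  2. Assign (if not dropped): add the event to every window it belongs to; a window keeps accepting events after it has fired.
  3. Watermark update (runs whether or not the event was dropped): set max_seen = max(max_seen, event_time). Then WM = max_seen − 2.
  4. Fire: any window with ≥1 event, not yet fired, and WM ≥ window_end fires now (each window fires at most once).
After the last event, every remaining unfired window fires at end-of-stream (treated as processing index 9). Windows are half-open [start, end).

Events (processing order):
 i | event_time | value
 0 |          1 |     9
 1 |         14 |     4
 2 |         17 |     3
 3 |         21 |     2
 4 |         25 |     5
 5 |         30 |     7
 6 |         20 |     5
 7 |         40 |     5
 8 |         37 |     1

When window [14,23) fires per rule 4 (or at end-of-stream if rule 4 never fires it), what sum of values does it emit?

9

i=0 t=1 v=9: → [0,9); WM=-1
i=1 t=14 v=4: → [14,23),[7,16); WM=12; [0,9) fires=9
i=2 t=17 v=3: → [14,23); WM=15
i=3 t=21 v=2: → [21,30),[14,23); WM=19; [7,16) fires=4
i=4 t=25 v=5: → [21,30); WM=23; [14,23) fires=9
i=5 t=30 v=7: → [28,37); WM=28
i=6 t=20 v=5: DROP (t<28-1); WM=28
i=7 t=40 v=5: → [35,44); WM=38; [21,30) fires=7 [28,37) fires=7
i=8 t=37 v=1: → [35,44); WM=38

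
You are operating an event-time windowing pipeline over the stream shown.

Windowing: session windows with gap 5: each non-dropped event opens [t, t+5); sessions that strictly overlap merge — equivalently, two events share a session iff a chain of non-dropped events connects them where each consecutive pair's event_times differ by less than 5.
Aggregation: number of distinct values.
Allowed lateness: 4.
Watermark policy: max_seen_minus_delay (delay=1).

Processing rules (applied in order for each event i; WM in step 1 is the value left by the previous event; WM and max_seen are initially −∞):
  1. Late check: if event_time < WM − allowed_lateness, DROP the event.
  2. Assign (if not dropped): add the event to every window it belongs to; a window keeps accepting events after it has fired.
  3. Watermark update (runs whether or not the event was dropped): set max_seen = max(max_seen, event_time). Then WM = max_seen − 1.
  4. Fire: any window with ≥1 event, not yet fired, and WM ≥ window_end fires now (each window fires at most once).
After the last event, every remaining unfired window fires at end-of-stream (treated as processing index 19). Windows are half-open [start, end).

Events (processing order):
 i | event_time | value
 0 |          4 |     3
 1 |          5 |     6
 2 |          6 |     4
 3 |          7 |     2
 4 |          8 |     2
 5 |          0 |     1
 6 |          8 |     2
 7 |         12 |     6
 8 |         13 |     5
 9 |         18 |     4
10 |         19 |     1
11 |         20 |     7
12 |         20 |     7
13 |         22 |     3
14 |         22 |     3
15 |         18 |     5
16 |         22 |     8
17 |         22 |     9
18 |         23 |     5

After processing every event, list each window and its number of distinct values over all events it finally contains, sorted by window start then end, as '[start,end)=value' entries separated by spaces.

i=0 t=4 v=3: → [4,9); WM=3
i=1 t=5 v=6: → [4,10); WM=4
i=2 t=6 v=4: → [4,11); WM=5
i=3 t=7 v=2: → [4,12); WM=6
i=4 t=8 v=2: → [4,13); WM=7
i=5 t=0 v=1: DROP (t<7-4); WM=7
i=6 t=8 v=2: → [4,13); WM=7
i=7 t=12 v=6: → [4,17); WM=11
i=8 t=13 v=5: → [4,18); WM=12
i=9 t=18 v=4: → [18,23); WM=17
i=10 t=19 v=1: → [18,24); WM=18
i=11 t=20 v=7: → [18,25); WM=19
i=12 t=20 v=7: → [18,25); WM=19
i=13 t=22 v=3: → [18,27); WM=21
i=14 t=22 v=3: → [18,27); WM=21
i=15 t=18 v=5: → [18,27); WM=21
i=16 t=22 v=8: → [18,27); WM=21
i=17 t=22 v=9: → [18,27); WM=21
i=18 t=23 v=5: → [18,28); WM=22

[4,18)=5 [18,28)=7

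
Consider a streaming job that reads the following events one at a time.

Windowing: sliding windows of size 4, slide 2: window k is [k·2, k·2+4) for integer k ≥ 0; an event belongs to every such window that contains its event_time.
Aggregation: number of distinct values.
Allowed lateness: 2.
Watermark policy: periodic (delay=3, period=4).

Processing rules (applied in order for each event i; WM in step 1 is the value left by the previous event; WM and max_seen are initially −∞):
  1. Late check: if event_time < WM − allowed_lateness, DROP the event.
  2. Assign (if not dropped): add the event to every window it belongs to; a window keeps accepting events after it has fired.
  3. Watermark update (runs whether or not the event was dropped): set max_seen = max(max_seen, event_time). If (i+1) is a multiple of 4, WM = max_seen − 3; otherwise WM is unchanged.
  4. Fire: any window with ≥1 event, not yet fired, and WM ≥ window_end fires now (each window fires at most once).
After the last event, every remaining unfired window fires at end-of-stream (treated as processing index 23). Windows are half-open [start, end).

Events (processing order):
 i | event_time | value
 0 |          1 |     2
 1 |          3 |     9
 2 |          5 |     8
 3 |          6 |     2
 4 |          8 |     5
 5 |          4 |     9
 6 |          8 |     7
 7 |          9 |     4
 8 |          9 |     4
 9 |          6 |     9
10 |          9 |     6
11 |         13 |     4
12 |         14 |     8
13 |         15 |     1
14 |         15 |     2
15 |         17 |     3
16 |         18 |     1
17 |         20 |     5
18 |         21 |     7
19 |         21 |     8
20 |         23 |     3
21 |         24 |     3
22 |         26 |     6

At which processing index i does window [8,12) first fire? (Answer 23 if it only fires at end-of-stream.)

15

i=0 t=1 v=2: → [0,4); WM=−∞
i=1 t=3 v=9: → [2,6),[0,4); WM=−∞
i=2 t=5 v=8: → [4,8),[2,6); WM=−∞
i=3 t=6 v=2: → [6,10),[4,8); WM=3
i=4 t=8 v=5: → [8,12),[6,10); WM=3
i=5 t=4 v=9: → [4,8),[2,6); WM=3
i=6 t=8 v=7: → [8,12),[6,10); WM=3
i=7 t=9 v=4: → [8,12),[6,10); WM=6; [0,4) fires=2 [2,6) fires=2
i=8 t=9 v=4: → [8,12),[6,10); WM=6
i=9 t=6 v=9: → [6,10),[4,8); WM=6
i=10 t=9 v=6: → [8,12),[6,10); WM=6
i=11 t=13 v=4: → [12,16),[10,14); WM=10; [4,8) fires=3 [6,10) fires=6
i=12 t=14 v=8: → [14,18),[12,16); WM=10
i=13 t=15 v=1: → [14,18),[12,16); WM=10
i=14 t=15 v=2: → [14,18),[12,16); WM=10
i=15 t=17 v=3: → [16,20),[14,18); WM=14; [8,12) fires=4 [10,14) fires=1
i=16 t=18 v=1: → [18,22),[16,20); WM=14
i=17 t=20 v=5: → [20,24),[18,22); WM=14
i=18 t=21 v=7: → [20,24),[18,22); WM=14
i=19 t=21 v=8: → [20,24),[18,22); WM=18; [12,16) fires=4 [14,18) fires=4
i=20 t=23 v=3: → [22,26),[20,24); WM=18
i=21 t=24 v=3: → [24,28),[22,26); WM=18
i=22 t=26 v=6: → [26,30),[24,28); WM=18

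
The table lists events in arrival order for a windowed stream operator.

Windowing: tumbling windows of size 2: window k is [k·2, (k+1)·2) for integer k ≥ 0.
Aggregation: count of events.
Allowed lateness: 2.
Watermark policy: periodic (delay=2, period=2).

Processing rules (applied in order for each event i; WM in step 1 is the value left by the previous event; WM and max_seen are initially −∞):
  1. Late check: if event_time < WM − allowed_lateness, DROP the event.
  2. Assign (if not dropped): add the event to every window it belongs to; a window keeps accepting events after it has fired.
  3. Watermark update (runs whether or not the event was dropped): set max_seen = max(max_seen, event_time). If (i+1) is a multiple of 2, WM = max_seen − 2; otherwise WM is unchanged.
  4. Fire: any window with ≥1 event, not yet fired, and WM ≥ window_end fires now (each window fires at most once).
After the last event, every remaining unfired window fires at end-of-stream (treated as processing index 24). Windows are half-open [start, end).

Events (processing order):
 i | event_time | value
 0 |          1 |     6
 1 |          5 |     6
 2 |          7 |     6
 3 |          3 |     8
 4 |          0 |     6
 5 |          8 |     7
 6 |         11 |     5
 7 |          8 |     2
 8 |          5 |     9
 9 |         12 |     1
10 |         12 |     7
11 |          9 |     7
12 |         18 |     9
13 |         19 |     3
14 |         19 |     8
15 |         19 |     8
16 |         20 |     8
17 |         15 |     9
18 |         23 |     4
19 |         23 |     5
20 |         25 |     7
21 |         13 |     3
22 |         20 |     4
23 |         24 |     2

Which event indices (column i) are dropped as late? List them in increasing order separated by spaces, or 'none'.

4 8 21 22

i=0 t=1 v=6: → [0,2); WM=−∞
i=1 t=5 v=6: → [4,6); WM=3; [0,2) fires=1
i=2 t=7 v=6: → [6,8); WM=3
i=3 t=3 v=8: → [2,4); WM=5; [2,4) fires=1
i=4 t=0 v=6: DROP (t<5-2); WM=5
i=5 t=8 v=7: → [8,10); WM=6; [4,6) fires=1
i=6 t=11 v=5: → [10,12); WM=6
i=7 t=8 v=2: → [8,10); WM=9; [6,8) fires=1
i=8 t=5 v=9: DROP (t<9-2); WM=9
i=9 t=12 v=1: → [12,14); WM=10; [8,10) fires=2
i=10 t=12 v=7: → [12,14); WM=10
i=11 t=9 v=7: → [8,10); WM=10
i=12 t=18 v=9: → [18,20); WM=10
i=13 t=19 v=3: → [18,20); WM=17; [10,12) fires=1 [12,14) fires=2
i=14 t=19 v=8: → [18,20); WM=17
i=15 t=19 v=8: → [18,20); WM=17
i=16 t=20 v=8: → [20,22); WM=17
i=17 t=15 v=9: → [14,16); WM=18; [14,16) fires=1
i=18 t=23 v=4: → [22,24); WM=18
i=19 t=23 v=5: → [22,24); WM=21; [18,20) fires=4
i=20 t=25 v=7: → [24,26); WM=21
i=21 t=13 v=3: DROP (t<21-2); WM=23; [20,22) fires=1
i=22 t=20 v=4: DROP (t<23-2); WM=23
i=23 t=24 v=2: → [24,26); WM=23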